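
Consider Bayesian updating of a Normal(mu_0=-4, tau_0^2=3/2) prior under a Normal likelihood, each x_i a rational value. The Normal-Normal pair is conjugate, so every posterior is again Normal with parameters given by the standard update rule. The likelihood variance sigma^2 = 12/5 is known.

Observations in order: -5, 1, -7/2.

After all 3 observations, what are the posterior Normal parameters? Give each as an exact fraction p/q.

mu_0=-139/46, tau_0^2=12/23

obs 1: x=-5 → posterior Normal(-57/13, 12/13)
obs 2: x=1 → posterior Normal(-26/9, 2/3)
obs 3: x=-7/2 → posterior Normal(-139/46, 12/23)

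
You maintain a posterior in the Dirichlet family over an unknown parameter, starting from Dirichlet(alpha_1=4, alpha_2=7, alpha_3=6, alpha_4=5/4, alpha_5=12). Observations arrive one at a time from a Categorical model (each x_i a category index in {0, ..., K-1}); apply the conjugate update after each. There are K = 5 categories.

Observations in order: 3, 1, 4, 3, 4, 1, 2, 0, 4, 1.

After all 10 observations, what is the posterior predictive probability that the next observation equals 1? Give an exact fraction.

40/161

obs 1: x=3 → posterior Dirichlet(4, 7, 6, 9/4, 12)
obs 2: x=1 → posterior Dirichlet(4, 8, 6, 9/4, 12)
obs 3: x=4 → posterior Dirichlet(4, 8, 6, 9/4, 13)
obs 4: x=3 → posterior Dirichlet(4, 8, 6, 13/4, 13)
obs 5: x=4 → posterior Dirichlet(4, 8, 6, 13/4, 14)
obs 6: x=1 → posterior Dirichlet(4, 9, 6, 13/4, 14)
obs 7: x=2 → posterior Dirichlet(4, 9, 7, 13/4, 14)
obs 8: x=0 → posterior Dirichlet(5, 9, 7, 13/4, 14)
obs 9: x=4 → posterior Dirichlet(5, 9, 7, 13/4, 15)
obs 10: x=1 → posterior Dirichlet(5, 10, 7, 13/4, 15)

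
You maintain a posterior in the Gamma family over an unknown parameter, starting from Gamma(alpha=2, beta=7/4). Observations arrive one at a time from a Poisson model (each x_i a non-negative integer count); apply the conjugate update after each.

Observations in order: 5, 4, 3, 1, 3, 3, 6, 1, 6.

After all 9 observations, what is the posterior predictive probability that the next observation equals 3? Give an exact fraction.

15769055273725506474054405141389942040324334945193602569335040/73726012172171197797121788497772307620990118320641353655221487

obs 1: x=5 → posterior Gamma(7, 11/4)
obs 2: x=4 → posterior Gamma(11, 15/4)
obs 3: x=3 → posterior Gamma(14, 19/4)
obs 4: x=1 → posterior Gamma(15, 23/4)
obs 5: x=3 → posterior Gamma(18, 27/4)
obs 6: x=3 → posterior Gamma(21, 31/4)
obs 7: x=6 → posterior Gamma(27, 35/4)
obs 8: x=1 → posterior Gamma(28, 39/4)
obs 9: x=6 → posterior Gamma(34, 43/4)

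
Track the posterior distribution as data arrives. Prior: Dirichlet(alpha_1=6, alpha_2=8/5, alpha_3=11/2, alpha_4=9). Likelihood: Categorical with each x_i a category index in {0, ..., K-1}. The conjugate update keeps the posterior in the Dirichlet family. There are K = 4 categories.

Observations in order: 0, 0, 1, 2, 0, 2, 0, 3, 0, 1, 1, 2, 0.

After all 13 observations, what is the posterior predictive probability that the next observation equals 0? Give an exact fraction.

40/117

obs 1: x=0 → posterior Dirichlet(7, 8/5, 11/2, 9)
obs 2: x=0 → posterior Dirichlet(8, 8/5, 11/2, 9)
obs 3: x=1 → posterior Dirichlet(8, 13/5, 11/2, 9)
obs 4: x=2 → posterior Dirichlet(8, 13/5, 13/2, 9)
obs 5: x=0 → posterior Dirichlet(9, 13/5, 13/2, 9)
obs 6: x=2 → posterior Dirichlet(9, 13/5, 15/2, 9)
obs 7: x=0 → posterior Dirichlet(10, 13/5, 15/2, 9)
obs 8: x=3 → posterior Dirichlet(10, 13/5, 15/2, 10)
obs 9: x=0 → posterior Dirichlet(11, 13/5, 15/2, 10)
obs 10: x=1 → posterior Dirichlet(11, 18/5, 15/2, 10)
obs 11: x=1 → posterior Dirichlet(11, 23/5, 15/2, 10)
obs 12: x=2 → posterior Dirichlet(11, 23/5, 17/2, 10)
obs 13: x=0 → posterior Dirichlet(12, 23/5, 17/2, 10)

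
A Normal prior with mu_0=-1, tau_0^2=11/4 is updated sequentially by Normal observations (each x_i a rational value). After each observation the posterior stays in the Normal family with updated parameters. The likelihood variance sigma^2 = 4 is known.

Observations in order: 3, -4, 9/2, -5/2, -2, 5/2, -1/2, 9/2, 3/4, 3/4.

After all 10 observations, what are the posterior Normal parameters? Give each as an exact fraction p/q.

mu_0=61/126, tau_0^2=22/63

obs 1: x=3 → posterior Normal(17/27, 44/27)
obs 2: x=-4 → posterior Normal(-27/38, 22/19)
obs 3: x=9/2 → posterior Normal(45/98, 44/49)
obs 4: x=-5/2 → posterior Normal(-1/12, 11/15)
obs 5: x=-2 → posterior Normal(-27/71, 44/71)
obs 6: x=5/2 → posterior Normal(1/164, 22/41)
obs 7: x=-1/2 → posterior Normal(-5/93, 44/93)
obs 8: x=9/2 → posterior Normal(89/208, 11/26)
obs 9: x=3/4 → posterior Normal(211/460, 44/115)
obs 10: x=3/4 → posterior Normal(61/126, 22/63)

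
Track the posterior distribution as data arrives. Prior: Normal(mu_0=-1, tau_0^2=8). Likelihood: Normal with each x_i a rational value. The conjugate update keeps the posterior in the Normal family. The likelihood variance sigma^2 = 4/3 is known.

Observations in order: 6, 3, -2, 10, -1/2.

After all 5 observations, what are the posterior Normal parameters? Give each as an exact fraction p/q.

obs 1: x=6 → posterior Normal(5, 8/7)
obs 2: x=3 → posterior Normal(53/13, 8/13)
obs 3: x=-2 → posterior Normal(41/19, 8/19)
obs 4: x=10 → posterior Normal(101/25, 8/25)
obs 5: x=-1/2 → posterior Normal(98/31, 8/31)

mu_0=98/31, tau_0^2=8/31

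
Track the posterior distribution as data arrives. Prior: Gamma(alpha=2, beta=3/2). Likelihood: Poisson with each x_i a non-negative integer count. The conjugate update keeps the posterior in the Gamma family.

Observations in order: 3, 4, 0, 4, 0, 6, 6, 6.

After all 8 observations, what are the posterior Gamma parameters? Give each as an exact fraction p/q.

obs 1: x=3 → posterior Gamma(5, 5/2)
obs 2: x=4 → posterior Gamma(9, 7/2)
obs 3: x=0 → posterior Gamma(9, 9/2)
obs 4: x=4 → posterior Gamma(13, 11/2)
obs 5: x=0 → posterior Gamma(13, 13/2)
obs 6: x=6 → posterior Gamma(19, 15/2)
obs 7: x=6 → posterior Gamma(25, 17/2)
obs 8: x=6 → posterior Gamma(31, 19/2)

alpha=31, beta=19/2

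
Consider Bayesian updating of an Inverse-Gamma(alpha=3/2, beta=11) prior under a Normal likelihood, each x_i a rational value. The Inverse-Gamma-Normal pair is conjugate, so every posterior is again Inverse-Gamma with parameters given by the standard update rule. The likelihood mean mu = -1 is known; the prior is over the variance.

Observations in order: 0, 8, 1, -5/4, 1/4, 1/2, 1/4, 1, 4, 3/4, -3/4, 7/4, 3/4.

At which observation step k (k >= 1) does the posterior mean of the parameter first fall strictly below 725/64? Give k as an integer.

obs 1: x=0 → posterior Inverse-Gamma(2, 23/2)
obs 2: x=8 → posterior Inverse-Gamma(5/2, 52)
obs 3: x=1 → posterior Inverse-Gamma(3, 54)
obs 4: x=-5/4 → posterior Inverse-Gamma(7/2, 1729/32)
obs 5: x=1/4 → posterior Inverse-Gamma(4, 877/16)
obs 6: x=1/2 → posterior Inverse-Gamma(9/2, 895/16)
obs 7: x=1/4 → posterior Inverse-Gamma(5, 1815/32)
obs 8: x=1 → posterior Inverse-Gamma(11/2, 1879/32)
obs 9: x=4 → posterior Inverse-Gamma(6, 2279/32)
obs 10: x=3/4 → posterior Inverse-Gamma(13/2, 291/4)
obs 11: x=-3/4 → posterior Inverse-Gamma(7, 2329/32)
obs 12: x=7/4 → posterior Inverse-Gamma(15/2, 1225/16)
obs 13: x=3/4 → posterior Inverse-Gamma(8, 2499/32)

k = 13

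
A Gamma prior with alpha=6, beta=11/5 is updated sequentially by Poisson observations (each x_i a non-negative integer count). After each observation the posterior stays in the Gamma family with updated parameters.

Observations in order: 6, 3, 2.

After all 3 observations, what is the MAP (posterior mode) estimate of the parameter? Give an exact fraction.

obs 1: x=6 → posterior Gamma(12, 16/5)
obs 2: x=3 → posterior Gamma(15, 21/5)
obs 3: x=2 → posterior Gamma(17, 26/5)

40/13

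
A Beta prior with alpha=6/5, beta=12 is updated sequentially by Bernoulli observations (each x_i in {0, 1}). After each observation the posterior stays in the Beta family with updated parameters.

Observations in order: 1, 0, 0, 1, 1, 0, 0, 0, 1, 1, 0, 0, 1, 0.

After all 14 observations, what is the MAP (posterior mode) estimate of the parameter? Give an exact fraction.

31/126

obs 1: x=1 → posterior Beta(11/5, 12)
obs 2: x=0 → posterior Beta(11/5, 13)
obs 3: x=0 → posterior Beta(11/5, 14)
obs 4: x=1 → posterior Beta(16/5, 14)
obs 5: x=1 → posterior Beta(21/5, 14)
obs 6: x=0 → posterior Beta(21/5, 15)
obs 7: x=0 → posterior Beta(21/5, 16)
obs 8: x=0 → posterior Beta(21/5, 17)
obs 9: x=1 → posterior Beta(26/5, 17)
obs 10: x=1 → posterior Beta(31/5, 17)
obs 11: x=0 → posterior Beta(31/5, 18)
obs 12: x=0 → posterior Beta(31/5, 19)
obs 13: x=1 → posterior Beta(36/5, 19)
obs 14: x=0 → posterior Beta(36/5, 20)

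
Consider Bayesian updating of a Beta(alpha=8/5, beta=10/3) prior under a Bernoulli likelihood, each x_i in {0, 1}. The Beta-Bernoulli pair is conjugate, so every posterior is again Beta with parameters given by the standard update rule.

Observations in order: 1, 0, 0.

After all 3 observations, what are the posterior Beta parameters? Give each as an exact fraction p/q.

obs 1: x=1 → posterior Beta(13/5, 10/3)
obs 2: x=0 → posterior Beta(13/5, 13/3)
obs 3: x=0 → posterior Beta(13/5, 16/3)

alpha=13/5, beta=16/3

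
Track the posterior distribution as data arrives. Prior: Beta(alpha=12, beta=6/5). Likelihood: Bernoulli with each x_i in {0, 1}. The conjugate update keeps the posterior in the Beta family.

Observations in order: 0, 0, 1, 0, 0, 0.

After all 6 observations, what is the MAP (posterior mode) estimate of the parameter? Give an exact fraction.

30/43

obs 1: x=0 → posterior Beta(12, 11/5)
obs 2: x=0 → posterior Beta(12, 16/5)
obs 3: x=1 → posterior Beta(13, 16/5)
obs 4: x=0 → posterior Beta(13, 21/5)
obs 5: x=0 → posterior Beta(13, 26/5)
obs 6: x=0 → posterior Beta(13, 31/5)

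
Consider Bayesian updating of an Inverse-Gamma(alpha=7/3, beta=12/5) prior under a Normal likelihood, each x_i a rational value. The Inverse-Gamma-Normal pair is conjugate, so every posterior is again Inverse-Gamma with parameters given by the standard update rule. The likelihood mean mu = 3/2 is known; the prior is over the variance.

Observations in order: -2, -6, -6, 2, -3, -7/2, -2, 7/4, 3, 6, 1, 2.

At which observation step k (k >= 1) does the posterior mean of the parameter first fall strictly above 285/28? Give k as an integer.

obs 1: x=-2 → posterior Inverse-Gamma(17/6, 341/40)
obs 2: x=-6 → posterior Inverse-Gamma(10/3, 733/20)
obs 3: x=-6 → posterior Inverse-Gamma(23/6, 2591/40)
obs 4: x=2 → posterior Inverse-Gamma(13/3, 649/10)
obs 5: x=-3 → posterior Inverse-Gamma(29/6, 3001/40)
obs 6: x=-7/2 → posterior Inverse-Gamma(16/3, 3501/40)
obs 7: x=-2 → posterior Inverse-Gamma(35/6, 1873/20)
obs 8: x=7/4 → posterior Inverse-Gamma(19/3, 14989/160)
obs 9: x=3 → posterior Inverse-Gamma(41/6, 15169/160)
obs 10: x=6 → posterior Inverse-Gamma(22/3, 16789/160)
obs 11: x=1 → posterior Inverse-Gamma(47/6, 16809/160)
obs 12: x=2 → posterior Inverse-Gamma(25/3, 16829/160)

k = 2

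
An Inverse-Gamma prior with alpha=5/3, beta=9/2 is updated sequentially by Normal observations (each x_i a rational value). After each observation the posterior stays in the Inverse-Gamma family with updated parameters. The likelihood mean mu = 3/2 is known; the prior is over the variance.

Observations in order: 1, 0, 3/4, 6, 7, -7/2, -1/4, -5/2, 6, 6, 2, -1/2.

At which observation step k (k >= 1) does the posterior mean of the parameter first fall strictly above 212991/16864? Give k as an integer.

obs 1: x=1 → posterior Inverse-Gamma(13/6, 37/8)
obs 2: x=0 → posterior Inverse-Gamma(8/3, 23/4)
obs 3: x=3/4 → posterior Inverse-Gamma(19/6, 193/32)
obs 4: x=6 → posterior Inverse-Gamma(11/3, 517/32)
obs 5: x=7 → posterior Inverse-Gamma(25/6, 1001/32)
obs 6: x=-7/2 → posterior Inverse-Gamma(14/3, 1401/32)
obs 7: x=-1/4 → posterior Inverse-Gamma(31/6, 725/16)
obs 8: x=-5/2 → posterior Inverse-Gamma(17/3, 853/16)
obs 9: x=6 → posterior Inverse-Gamma(37/6, 1015/16)
obs 10: x=6 → posterior Inverse-Gamma(20/3, 1177/16)
obs 11: x=2 → posterior Inverse-Gamma(43/6, 1179/16)
obs 12: x=-1/2 → posterior Inverse-Gamma(23/3, 1211/16)

k = 10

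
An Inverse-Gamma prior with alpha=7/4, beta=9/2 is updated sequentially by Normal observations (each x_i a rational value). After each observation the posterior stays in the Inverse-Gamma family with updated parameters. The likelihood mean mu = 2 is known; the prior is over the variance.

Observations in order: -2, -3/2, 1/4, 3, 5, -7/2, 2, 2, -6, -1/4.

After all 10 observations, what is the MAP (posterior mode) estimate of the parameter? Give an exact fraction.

obs 1: x=-2 → posterior Inverse-Gamma(9/4, 25/2)
obs 2: x=-3/2 → posterior Inverse-Gamma(11/4, 149/8)
obs 3: x=1/4 → posterior Inverse-Gamma(13/4, 645/32)
obs 4: x=3 → posterior Inverse-Gamma(15/4, 661/32)
obs 5: x=5 → posterior Inverse-Gamma(17/4, 805/32)
obs 6: x=-7/2 → posterior Inverse-Gamma(19/4, 1289/32)
obs 7: x=2 → posterior Inverse-Gamma(21/4, 1289/32)
obs 8: x=2 → posterior Inverse-Gamma(23/4, 1289/32)
obs 9: x=-6 → posterior Inverse-Gamma(25/4, 2313/32)
obs 10: x=-1/4 → posterior Inverse-Gamma(27/4, 1197/16)

1197/124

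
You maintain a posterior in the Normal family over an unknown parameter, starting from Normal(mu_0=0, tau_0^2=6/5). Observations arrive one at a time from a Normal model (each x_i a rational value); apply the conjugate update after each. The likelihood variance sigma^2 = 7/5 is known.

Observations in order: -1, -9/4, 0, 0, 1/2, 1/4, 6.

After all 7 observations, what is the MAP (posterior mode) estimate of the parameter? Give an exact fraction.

3/7

obs 1: x=-1 → posterior Normal(-6/13, 42/65)
obs 2: x=-9/4 → posterior Normal(-39/38, 42/95)
obs 3: x=0 → posterior Normal(-39/50, 42/125)
obs 4: x=0 → posterior Normal(-39/62, 42/155)
obs 5: x=1/2 → posterior Normal(-33/74, 42/185)
obs 6: x=1/4 → posterior Normal(-15/43, 42/215)
obs 7: x=6 → posterior Normal(3/7, 6/35)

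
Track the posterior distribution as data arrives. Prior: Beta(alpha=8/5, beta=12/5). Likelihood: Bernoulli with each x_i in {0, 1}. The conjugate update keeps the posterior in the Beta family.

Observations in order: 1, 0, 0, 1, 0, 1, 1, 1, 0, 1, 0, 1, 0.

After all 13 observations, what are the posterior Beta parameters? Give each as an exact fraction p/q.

alpha=43/5, beta=42/5

obs 1: x=1 → posterior Beta(13/5, 12/5)
obs 2: x=0 → posterior Beta(13/5, 17/5)
obs 3: x=0 → posterior Beta(13/5, 22/5)
obs 4: x=1 → posterior Beta(18/5, 22/5)
obs 5: x=0 → posterior Beta(18/5, 27/5)
obs 6: x=1 → posterior Beta(23/5, 27/5)
obs 7: x=1 → posterior Beta(28/5, 27/5)
obs 8: x=1 → posterior Beta(33/5, 27/5)
obs 9: x=0 → posterior Beta(33/5, 32/5)
obs 10: x=1 → posterior Beta(38/5, 32/5)
obs 11: x=0 → posterior Beta(38/5, 37/5)
obs 12: x=1 → posterior Beta(43/5, 37/5)
obs 13: x=0 → posterior Beta(43/5, 42/5)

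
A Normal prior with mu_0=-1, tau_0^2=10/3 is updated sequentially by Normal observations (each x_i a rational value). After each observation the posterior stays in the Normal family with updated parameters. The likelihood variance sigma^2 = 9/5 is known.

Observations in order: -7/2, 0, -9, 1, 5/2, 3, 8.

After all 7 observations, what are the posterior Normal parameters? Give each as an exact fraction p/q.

obs 1: x=-7/2 → posterior Normal(-202/77, 90/77)
obs 2: x=0 → posterior Normal(-202/127, 90/127)
obs 3: x=-9 → posterior Normal(-652/177, 30/59)
obs 4: x=1 → posterior Normal(-602/227, 90/227)
obs 5: x=5/2 → posterior Normal(-477/277, 90/277)
obs 6: x=3 → posterior Normal(-1, 30/109)
obs 7: x=8 → posterior Normal(73/377, 90/377)

mu_0=73/377, tau_0^2=90/377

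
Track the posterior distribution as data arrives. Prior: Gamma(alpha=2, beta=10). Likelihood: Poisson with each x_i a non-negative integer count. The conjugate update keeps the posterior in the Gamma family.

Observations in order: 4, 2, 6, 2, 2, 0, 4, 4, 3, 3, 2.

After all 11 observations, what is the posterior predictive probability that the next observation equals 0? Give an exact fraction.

obs 1: x=4 → posterior Gamma(6, 11)
obs 2: x=2 → posterior Gamma(8, 12)
obs 3: x=6 → posterior Gamma(14, 13)
obs 4: x=2 → posterior Gamma(16, 14)
obs 5: x=2 → posterior Gamma(18, 15)
obs 6: x=0 → posterior Gamma(18, 16)
obs 7: x=4 → posterior Gamma(22, 17)
obs 8: x=4 → posterior Gamma(26, 18)
obs 9: x=3 → posterior Gamma(29, 19)
obs 10: x=3 → posterior Gamma(32, 20)
obs 11: x=2 → posterior Gamma(34, 21)

902518308877795191433240103403256374623457081/4389056261830591470007906571986683114651910144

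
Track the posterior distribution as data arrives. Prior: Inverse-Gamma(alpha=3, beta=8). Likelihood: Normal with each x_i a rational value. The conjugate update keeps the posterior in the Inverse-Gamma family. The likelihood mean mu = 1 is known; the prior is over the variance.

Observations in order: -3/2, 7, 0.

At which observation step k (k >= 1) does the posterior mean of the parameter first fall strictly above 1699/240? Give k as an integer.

obs 1: x=-3/2 → posterior Inverse-Gamma(7/2, 89/8)
obs 2: x=7 → posterior Inverse-Gamma(4, 233/8)
obs 3: x=0 → posterior Inverse-Gamma(9/2, 237/8)

k = 2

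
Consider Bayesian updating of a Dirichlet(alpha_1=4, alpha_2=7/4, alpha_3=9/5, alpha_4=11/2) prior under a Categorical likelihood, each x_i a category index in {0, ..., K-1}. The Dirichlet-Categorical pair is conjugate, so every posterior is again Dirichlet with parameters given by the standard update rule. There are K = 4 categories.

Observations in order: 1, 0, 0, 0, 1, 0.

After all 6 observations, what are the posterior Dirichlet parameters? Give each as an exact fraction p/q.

alpha_1=8, alpha_2=15/4, alpha_3=9/5, alpha_4=11/2

obs 1: x=1 → posterior Dirichlet(4, 11/4, 9/5, 11/2)
obs 2: x=0 → posterior Dirichlet(5, 11/4, 9/5, 11/2)
obs 3: x=0 → posterior Dirichlet(6, 11/4, 9/5, 11/2)
obs 4: x=0 → posterior Dirichlet(7, 11/4, 9/5, 11/2)
obs 5: x=1 → posterior Dirichlet(7, 15/4, 9/5, 11/2)
obs 6: x=0 → posterior Dirichlet(8, 15/4, 9/5, 11/2)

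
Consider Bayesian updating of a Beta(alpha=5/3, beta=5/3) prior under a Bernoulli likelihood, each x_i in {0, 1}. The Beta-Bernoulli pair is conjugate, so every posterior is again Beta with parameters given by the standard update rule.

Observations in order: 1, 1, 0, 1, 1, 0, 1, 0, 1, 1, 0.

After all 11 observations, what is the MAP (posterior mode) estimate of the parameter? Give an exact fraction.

23/37

obs 1: x=1 → posterior Beta(8/3, 5/3)
obs 2: x=1 → posterior Beta(11/3, 5/3)
obs 3: x=0 → posterior Beta(11/3, 8/3)
obs 4: x=1 → posterior Beta(14/3, 8/3)
obs 5: x=1 → posterior Beta(17/3, 8/3)
obs 6: x=0 → posterior Beta(17/3, 11/3)
obs 7: x=1 → posterior Beta(20/3, 11/3)
obs 8: x=0 → posterior Beta(20/3, 14/3)
obs 9: x=1 → posterior Beta(23/3, 14/3)
obs 10: x=1 → posterior Beta(26/3, 14/3)
obs 11: x=0 → posterior Beta(26/3, 17/3)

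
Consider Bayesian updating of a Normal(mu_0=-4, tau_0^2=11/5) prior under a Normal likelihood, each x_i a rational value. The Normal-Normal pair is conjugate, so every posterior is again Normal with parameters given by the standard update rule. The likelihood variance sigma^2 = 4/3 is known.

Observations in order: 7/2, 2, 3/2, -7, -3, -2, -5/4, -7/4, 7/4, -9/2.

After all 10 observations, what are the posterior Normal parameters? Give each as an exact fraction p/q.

obs 1: x=7/2 → posterior Normal(71/106, 44/53)
obs 2: x=2 → posterior Normal(203/172, 22/43)
obs 3: x=3/2 → posterior Normal(151/119, 44/119)
obs 4: x=-7 → posterior Normal(-10/19, 11/38)
obs 5: x=-3 → posterior Normal(-179/185, 44/185)
obs 6: x=-2 → posterior Normal(-245/218, 22/109)
obs 7: x=-5/4 → posterior Normal(-1145/1004, 44/251)
obs 8: x=-7/4 → posterior Normal(-86/71, 11/71)
obs 9: x=7/4 → posterior Normal(-1145/1268, 44/317)
obs 10: x=-9/2 → posterior Normal(-1739/1400, 22/175)

mu_0=-1739/1400, tau_0^2=22/175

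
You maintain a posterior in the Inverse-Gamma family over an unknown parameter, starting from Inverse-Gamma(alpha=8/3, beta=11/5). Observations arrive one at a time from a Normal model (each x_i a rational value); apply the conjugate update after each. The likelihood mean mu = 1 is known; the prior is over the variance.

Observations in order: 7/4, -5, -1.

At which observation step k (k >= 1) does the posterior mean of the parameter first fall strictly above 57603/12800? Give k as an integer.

obs 1: x=7/4 → posterior Inverse-Gamma(19/6, 397/160)
obs 2: x=-5 → posterior Inverse-Gamma(11/3, 3277/160)
obs 3: x=-1 → posterior Inverse-Gamma(25/6, 3597/160)

k = 2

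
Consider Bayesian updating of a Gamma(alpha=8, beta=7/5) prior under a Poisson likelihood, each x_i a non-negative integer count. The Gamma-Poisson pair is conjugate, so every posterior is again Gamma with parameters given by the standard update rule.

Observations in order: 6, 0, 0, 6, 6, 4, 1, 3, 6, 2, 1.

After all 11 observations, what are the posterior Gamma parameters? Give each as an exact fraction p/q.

obs 1: x=6 → posterior Gamma(14, 12/5)
obs 2: x=0 → posterior Gamma(14, 17/5)
obs 3: x=0 → posterior Gamma(14, 22/5)
obs 4: x=6 → posterior Gamma(20, 27/5)
obs 5: x=6 → posterior Gamma(26, 32/5)
obs 6: x=4 → posterior Gamma(30, 37/5)
obs 7: x=1 → posterior Gamma(31, 42/5)
obs 8: x=3 → posterior Gamma(34, 47/5)
obs 9: x=6 → posterior Gamma(40, 52/5)
obs 10: x=2 → posterior Gamma(42, 57/5)
obs 11: x=1 → posterior Gamma(43, 62/5)

alpha=43, beta=62/5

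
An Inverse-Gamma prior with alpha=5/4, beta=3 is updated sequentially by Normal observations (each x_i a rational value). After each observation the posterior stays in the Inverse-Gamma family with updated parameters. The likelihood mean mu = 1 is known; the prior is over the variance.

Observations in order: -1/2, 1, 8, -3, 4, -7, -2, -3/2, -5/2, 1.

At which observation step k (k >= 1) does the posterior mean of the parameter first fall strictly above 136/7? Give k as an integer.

k = 6

obs 1: x=-1/2 → posterior Inverse-Gamma(7/4, 33/8)
obs 2: x=1 → posterior Inverse-Gamma(9/4, 33/8)
obs 3: x=8 → posterior Inverse-Gamma(11/4, 229/8)
obs 4: x=-3 → posterior Inverse-Gamma(13/4, 293/8)
obs 5: x=4 → posterior Inverse-Gamma(15/4, 329/8)
obs 6: x=-7 → posterior Inverse-Gamma(17/4, 585/8)
obs 7: x=-2 → posterior Inverse-Gamma(19/4, 621/8)
obs 8: x=-3/2 → posterior Inverse-Gamma(21/4, 323/4)
obs 9: x=-5/2 → posterior Inverse-Gamma(23/4, 695/8)
obs 10: x=1 → posterior Inverse-Gamma(25/4, 695/8)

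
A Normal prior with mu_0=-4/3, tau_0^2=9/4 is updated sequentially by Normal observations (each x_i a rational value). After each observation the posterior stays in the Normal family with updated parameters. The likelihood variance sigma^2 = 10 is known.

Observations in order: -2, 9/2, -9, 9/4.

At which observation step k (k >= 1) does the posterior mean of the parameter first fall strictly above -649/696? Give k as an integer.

k = 2

obs 1: x=-2 → posterior Normal(-214/147, 90/49)
obs 2: x=9/2 → posterior Normal(-185/348, 45/29)
obs 3: x=-9 → posterior Normal(-671/402, 90/67)
obs 4: x=9/4 → posterior Normal(-1099/912, 45/38)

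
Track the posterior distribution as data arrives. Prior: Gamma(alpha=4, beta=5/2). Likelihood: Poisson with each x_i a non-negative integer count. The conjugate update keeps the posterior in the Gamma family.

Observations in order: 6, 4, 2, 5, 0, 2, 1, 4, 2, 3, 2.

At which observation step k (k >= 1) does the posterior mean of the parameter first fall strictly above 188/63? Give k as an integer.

k = 2

obs 1: x=6 → posterior Gamma(10, 7/2)
obs 2: x=4 → posterior Gamma(14, 9/2)
obs 3: x=2 → posterior Gamma(16, 11/2)
obs 4: x=5 → posterior Gamma(21, 13/2)
obs 5: x=0 → posterior Gamma(21, 15/2)
obs 6: x=2 → posterior Gamma(23, 17/2)
obs 7: x=1 → posterior Gamma(24, 19/2)
obs 8: x=4 → posterior Gamma(28, 21/2)
obs 9: x=2 → posterior Gamma(30, 23/2)
obs 10: x=3 → posterior Gamma(33, 25/2)
obs 11: x=2 → posterior Gamma(35, 27/2)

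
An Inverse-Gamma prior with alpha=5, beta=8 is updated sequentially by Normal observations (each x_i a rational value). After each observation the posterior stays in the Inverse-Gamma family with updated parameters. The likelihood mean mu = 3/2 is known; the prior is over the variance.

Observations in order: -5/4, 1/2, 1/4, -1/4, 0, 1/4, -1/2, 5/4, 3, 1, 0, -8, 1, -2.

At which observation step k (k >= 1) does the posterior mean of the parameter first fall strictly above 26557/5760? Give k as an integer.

obs 1: x=-5/4 → posterior Inverse-Gamma(11/2, 377/32)
obs 2: x=1/2 → posterior Inverse-Gamma(6, 393/32)
obs 3: x=1/4 → posterior Inverse-Gamma(13/2, 209/16)
obs 4: x=-1/4 → posterior Inverse-Gamma(7, 467/32)
obs 5: x=0 → posterior Inverse-Gamma(15/2, 503/32)
obs 6: x=1/4 → posterior Inverse-Gamma(8, 33/2)
obs 7: x=-1/2 → posterior Inverse-Gamma(17/2, 37/2)
obs 8: x=5/4 → posterior Inverse-Gamma(9, 593/32)
obs 9: x=3 → posterior Inverse-Gamma(19/2, 629/32)
obs 10: x=1 → posterior Inverse-Gamma(10, 633/32)
obs 11: x=0 → posterior Inverse-Gamma(21/2, 669/32)
obs 12: x=-8 → posterior Inverse-Gamma(11, 2113/32)
obs 13: x=1 → posterior Inverse-Gamma(23/2, 2117/32)
obs 14: x=-2 → posterior Inverse-Gamma(12, 2313/32)

k = 12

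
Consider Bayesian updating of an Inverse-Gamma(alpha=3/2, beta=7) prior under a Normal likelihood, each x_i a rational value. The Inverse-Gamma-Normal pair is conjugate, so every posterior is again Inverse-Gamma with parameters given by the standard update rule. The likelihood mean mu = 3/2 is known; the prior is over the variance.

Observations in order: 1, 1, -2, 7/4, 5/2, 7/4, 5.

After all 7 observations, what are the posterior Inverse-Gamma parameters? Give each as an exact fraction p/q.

alpha=5, beta=321/16

obs 1: x=1 → posterior Inverse-Gamma(2, 57/8)
obs 2: x=1 → posterior Inverse-Gamma(5/2, 29/4)
obs 3: x=-2 → posterior Inverse-Gamma(3, 107/8)
obs 4: x=7/4 → posterior Inverse-Gamma(7/2, 429/32)
obs 5: x=5/2 → posterior Inverse-Gamma(4, 445/32)
obs 6: x=7/4 → posterior Inverse-Gamma(9/2, 223/16)
obs 7: x=5 → posterior Inverse-Gamma(5, 321/16)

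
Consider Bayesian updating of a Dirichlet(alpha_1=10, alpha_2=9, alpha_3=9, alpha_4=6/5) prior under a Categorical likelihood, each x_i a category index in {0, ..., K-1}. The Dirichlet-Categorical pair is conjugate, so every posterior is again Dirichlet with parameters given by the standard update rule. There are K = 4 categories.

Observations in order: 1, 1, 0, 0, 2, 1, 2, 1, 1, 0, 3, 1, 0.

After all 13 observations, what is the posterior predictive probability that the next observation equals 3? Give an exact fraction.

obs 1: x=1 → posterior Dirichlet(10, 10, 9, 6/5)
obs 2: x=1 → posterior Dirichlet(10, 11, 9, 6/5)
obs 3: x=0 → posterior Dirichlet(11, 11, 9, 6/5)
obs 4: x=0 → posterior Dirichlet(12, 11, 9, 6/5)
obs 5: x=2 → posterior Dirichlet(12, 11, 10, 6/5)
obs 6: x=1 → posterior Dirichlet(12, 12, 10, 6/5)
obs 7: x=2 → posterior Dirichlet(12, 12, 11, 6/5)
obs 8: x=1 → posterior Dirichlet(12, 13, 11, 6/5)
obs 9: x=1 → posterior Dirichlet(12, 14, 11, 6/5)
obs 10: x=0 → posterior Dirichlet(13, 14, 11, 6/5)
obs 11: x=3 → posterior Dirichlet(13, 14, 11, 11/5)
obs 12: x=1 → posterior Dirichlet(13, 15, 11, 11/5)
obs 13: x=0 → posterior Dirichlet(14, 15, 11, 11/5)

11/211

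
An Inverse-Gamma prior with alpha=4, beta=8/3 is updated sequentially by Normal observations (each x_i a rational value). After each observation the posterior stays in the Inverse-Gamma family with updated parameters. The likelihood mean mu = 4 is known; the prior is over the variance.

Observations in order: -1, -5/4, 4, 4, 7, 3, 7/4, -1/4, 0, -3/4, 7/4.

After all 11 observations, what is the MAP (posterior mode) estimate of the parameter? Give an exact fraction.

6463/1008

obs 1: x=-1 → posterior Inverse-Gamma(9/2, 91/6)
obs 2: x=-5/4 → posterior Inverse-Gamma(5, 2779/96)
obs 3: x=4 → posterior Inverse-Gamma(11/2, 2779/96)
obs 4: x=4 → posterior Inverse-Gamma(6, 2779/96)
obs 5: x=7 → posterior Inverse-Gamma(13/2, 3211/96)
obs 6: x=3 → posterior Inverse-Gamma(7, 3259/96)
obs 7: x=7/4 → posterior Inverse-Gamma(15/2, 1751/48)
obs 8: x=-1/4 → posterior Inverse-Gamma(8, 4369/96)
obs 9: x=0 → posterior Inverse-Gamma(17/2, 5137/96)
obs 10: x=-3/4 → posterior Inverse-Gamma(9, 1555/24)
obs 11: x=7/4 → posterior Inverse-Gamma(19/2, 6463/96)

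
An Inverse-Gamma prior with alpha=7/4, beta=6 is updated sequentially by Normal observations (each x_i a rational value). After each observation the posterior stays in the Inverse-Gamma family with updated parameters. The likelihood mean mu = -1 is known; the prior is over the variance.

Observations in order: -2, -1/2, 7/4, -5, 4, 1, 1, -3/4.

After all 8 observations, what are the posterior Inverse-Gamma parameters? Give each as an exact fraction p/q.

alpha=23/4, beta=559/16

obs 1: x=-2 → posterior Inverse-Gamma(9/4, 13/2)
obs 2: x=-1/2 → posterior Inverse-Gamma(11/4, 53/8)
obs 3: x=7/4 → posterior Inverse-Gamma(13/4, 333/32)
obs 4: x=-5 → posterior Inverse-Gamma(15/4, 589/32)
obs 5: x=4 → posterior Inverse-Gamma(17/4, 989/32)
obs 6: x=1 → posterior Inverse-Gamma(19/4, 1053/32)
obs 7: x=1 → posterior Inverse-Gamma(21/4, 1117/32)
obs 8: x=-3/4 → posterior Inverse-Gamma(23/4, 559/16)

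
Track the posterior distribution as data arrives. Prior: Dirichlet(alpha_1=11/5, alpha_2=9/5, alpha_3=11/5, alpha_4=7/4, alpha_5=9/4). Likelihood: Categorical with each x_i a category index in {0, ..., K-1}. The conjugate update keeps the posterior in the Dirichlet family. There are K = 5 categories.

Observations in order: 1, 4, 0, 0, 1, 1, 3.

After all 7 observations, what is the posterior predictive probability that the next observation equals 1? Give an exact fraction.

12/43

obs 1: x=1 → posterior Dirichlet(11/5, 14/5, 11/5, 7/4, 9/4)
obs 2: x=4 → posterior Dirichlet(11/5, 14/5, 11/5, 7/4, 13/4)
obs 3: x=0 → posterior Dirichlet(16/5, 14/5, 11/5, 7/4, 13/4)
obs 4: x=0 → posterior Dirichlet(21/5, 14/5, 11/5, 7/4, 13/4)
obs 5: x=1 → posterior Dirichlet(21/5, 19/5, 11/5, 7/4, 13/4)
obs 6: x=1 → posterior Dirichlet(21/5, 24/5, 11/5, 7/4, 13/4)
obs 7: x=3 → posterior Dirichlet(21/5, 24/5, 11/5, 11/4, 13/4)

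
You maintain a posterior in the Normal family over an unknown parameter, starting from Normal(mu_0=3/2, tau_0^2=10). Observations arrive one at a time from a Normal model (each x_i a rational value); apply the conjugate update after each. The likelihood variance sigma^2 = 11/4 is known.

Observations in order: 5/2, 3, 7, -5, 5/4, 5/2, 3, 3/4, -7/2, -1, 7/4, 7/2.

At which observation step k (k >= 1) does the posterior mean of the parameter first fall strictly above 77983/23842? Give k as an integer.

obs 1: x=5/2 → posterior Normal(233/102, 110/51)
obs 2: x=3 → posterior Normal(473/182, 110/91)
obs 3: x=7 → posterior Normal(1033/262, 110/131)
obs 4: x=-5 → posterior Normal(211/114, 110/171)
obs 5: x=5/4 → posterior Normal(733/422, 110/211)
obs 6: x=5/2 → posterior Normal(933/502, 110/251)
obs 7: x=3 → posterior Normal(391/194, 110/291)
obs 8: x=3/4 → posterior Normal(1233/662, 110/331)
obs 9: x=-7/2 → posterior Normal(953/742, 110/371)
obs 10: x=-1 → posterior Normal(291/274, 110/411)
obs 11: x=7/4 → posterior Normal(1013/902, 10/41)
obs 12: x=7/2 → posterior Normal(1293/982, 110/491)

k = 3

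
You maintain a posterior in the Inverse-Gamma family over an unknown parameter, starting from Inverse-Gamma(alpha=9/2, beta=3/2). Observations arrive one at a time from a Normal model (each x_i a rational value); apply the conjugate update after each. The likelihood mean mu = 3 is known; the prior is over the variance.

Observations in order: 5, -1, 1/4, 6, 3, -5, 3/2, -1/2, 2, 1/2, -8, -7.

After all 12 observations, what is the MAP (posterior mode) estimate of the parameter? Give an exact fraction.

5541/368

obs 1: x=5 → posterior Inverse-Gamma(5, 7/2)
obs 2: x=-1 → posterior Inverse-Gamma(11/2, 23/2)
obs 3: x=1/4 → posterior Inverse-Gamma(6, 489/32)
obs 4: x=6 → posterior Inverse-Gamma(13/2, 633/32)
obs 5: x=3 → posterior Inverse-Gamma(7, 633/32)
obs 6: x=-5 → posterior Inverse-Gamma(15/2, 1657/32)
obs 7: x=3/2 → posterior Inverse-Gamma(8, 1693/32)
obs 8: x=-1/2 → posterior Inverse-Gamma(17/2, 1889/32)
obs 9: x=2 → posterior Inverse-Gamma(9, 1905/32)
obs 10: x=1/2 → posterior Inverse-Gamma(19/2, 2005/32)
obs 11: x=-8 → posterior Inverse-Gamma(10, 3941/32)
obs 12: x=-7 → posterior Inverse-Gamma(21/2, 5541/32)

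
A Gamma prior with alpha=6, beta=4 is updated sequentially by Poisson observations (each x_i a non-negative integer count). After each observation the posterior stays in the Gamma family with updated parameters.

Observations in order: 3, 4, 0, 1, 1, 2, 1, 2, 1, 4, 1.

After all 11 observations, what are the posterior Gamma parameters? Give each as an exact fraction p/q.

obs 1: x=3 → posterior Gamma(9, 5)
obs 2: x=4 → posterior Gamma(13, 6)
obs 3: x=0 → posterior Gamma(13, 7)
obs 4: x=1 → posterior Gamma(14, 8)
obs 5: x=1 → posterior Gamma(15, 9)
obs 6: x=2 → posterior Gamma(17, 10)
obs 7: x=1 → posterior Gamma(18, 11)
obs 8: x=2 → posterior Gamma(20, 12)
obs 9: x=1 → posterior Gamma(21, 13)
obs 10: x=4 → posterior Gamma(25, 14)
obs 11: x=1 → posterior Gamma(26, 15)

alpha=26, beta=15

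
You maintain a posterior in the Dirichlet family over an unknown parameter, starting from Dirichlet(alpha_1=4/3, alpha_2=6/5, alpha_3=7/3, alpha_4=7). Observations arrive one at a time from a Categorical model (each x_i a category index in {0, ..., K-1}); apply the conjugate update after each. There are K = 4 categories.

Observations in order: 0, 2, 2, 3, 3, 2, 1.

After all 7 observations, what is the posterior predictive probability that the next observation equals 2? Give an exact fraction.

obs 1: x=0 → posterior Dirichlet(7/3, 6/5, 7/3, 7)
obs 2: x=2 → posterior Dirichlet(7/3, 6/5, 10/3, 7)
obs 3: x=2 → posterior Dirichlet(7/3, 6/5, 13/3, 7)
obs 4: x=3 → posterior Dirichlet(7/3, 6/5, 13/3, 8)
obs 5: x=3 → posterior Dirichlet(7/3, 6/5, 13/3, 9)
obs 6: x=2 → posterior Dirichlet(7/3, 6/5, 16/3, 9)
obs 7: x=1 → posterior Dirichlet(7/3, 11/5, 16/3, 9)

80/283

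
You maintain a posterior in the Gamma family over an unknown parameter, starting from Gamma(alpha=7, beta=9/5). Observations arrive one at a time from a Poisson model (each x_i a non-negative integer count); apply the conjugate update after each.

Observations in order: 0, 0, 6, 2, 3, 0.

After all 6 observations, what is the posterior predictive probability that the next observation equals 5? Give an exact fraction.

obs 1: x=0 → posterior Gamma(7, 14/5)
obs 2: x=0 → posterior Gamma(7, 19/5)
obs 3: x=6 → posterior Gamma(13, 24/5)
obs 4: x=2 → posterior Gamma(15, 29/5)
obs 5: x=3 → posterior Gamma(18, 34/5)
obs 6: x=0 → posterior Gamma(18, 39/5)

162969787238029797829947802615490625/2864104623480511092933969878630531072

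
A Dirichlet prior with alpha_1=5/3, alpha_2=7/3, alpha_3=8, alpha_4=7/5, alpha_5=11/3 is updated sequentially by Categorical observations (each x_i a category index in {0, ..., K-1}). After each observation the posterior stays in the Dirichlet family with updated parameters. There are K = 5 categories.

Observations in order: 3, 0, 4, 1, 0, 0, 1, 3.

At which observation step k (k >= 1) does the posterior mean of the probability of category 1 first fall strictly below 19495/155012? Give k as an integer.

obs 1: x=3 → posterior Dirichlet(5/3, 7/3, 8, 12/5, 11/3)
obs 2: x=0 → posterior Dirichlet(8/3, 7/3, 8, 12/5, 11/3)
obs 3: x=4 → posterior Dirichlet(8/3, 7/3, 8, 12/5, 14/3)
obs 4: x=1 → posterior Dirichlet(8/3, 10/3, 8, 12/5, 14/3)
obs 5: x=0 → posterior Dirichlet(11/3, 10/3, 8, 12/5, 14/3)
obs 6: x=0 → posterior Dirichlet(14/3, 10/3, 8, 12/5, 14/3)
obs 7: x=1 → posterior Dirichlet(14/3, 13/3, 8, 12/5, 14/3)
obs 8: x=3 → posterior Dirichlet(14/3, 13/3, 8, 17/5, 14/3)

k = 2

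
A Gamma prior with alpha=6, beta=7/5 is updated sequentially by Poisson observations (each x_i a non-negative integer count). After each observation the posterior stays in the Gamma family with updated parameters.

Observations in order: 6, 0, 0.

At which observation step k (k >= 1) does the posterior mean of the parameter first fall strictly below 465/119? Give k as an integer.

k = 2

obs 1: x=6 → posterior Gamma(12, 12/5)
obs 2: x=0 → posterior Gamma(12, 17/5)
obs 3: x=0 → posterior Gamma(12, 22/5)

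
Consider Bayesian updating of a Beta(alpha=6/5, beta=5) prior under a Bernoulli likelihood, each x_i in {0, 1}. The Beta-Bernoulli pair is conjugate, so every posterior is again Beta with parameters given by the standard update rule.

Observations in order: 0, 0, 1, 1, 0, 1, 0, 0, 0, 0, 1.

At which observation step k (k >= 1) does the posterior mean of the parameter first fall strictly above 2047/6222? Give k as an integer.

obs 1: x=0 → posterior Beta(6/5, 6)
obs 2: x=0 → posterior Beta(6/5, 7)
obs 3: x=1 → posterior Beta(11/5, 7)
obs 4: x=1 → posterior Beta(16/5, 7)
obs 5: x=0 → posterior Beta(16/5, 8)
obs 6: x=1 → posterior Beta(21/5, 8)
obs 7: x=0 → posterior Beta(21/5, 9)
obs 8: x=0 → posterior Beta(21/5, 10)
obs 9: x=0 → posterior Beta(21/5, 11)
obs 10: x=0 → posterior Beta(21/5, 12)
obs 11: x=1 → posterior Beta(26/5, 12)

k = 6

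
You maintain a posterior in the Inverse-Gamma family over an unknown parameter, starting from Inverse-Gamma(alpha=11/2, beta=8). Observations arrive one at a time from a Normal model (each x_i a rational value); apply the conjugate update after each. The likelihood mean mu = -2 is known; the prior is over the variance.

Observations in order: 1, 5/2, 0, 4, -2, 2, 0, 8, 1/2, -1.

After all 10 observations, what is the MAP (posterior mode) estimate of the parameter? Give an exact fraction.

425/46

obs 1: x=1 → posterior Inverse-Gamma(6, 25/2)
obs 2: x=5/2 → posterior Inverse-Gamma(13/2, 181/8)
obs 3: x=0 → posterior Inverse-Gamma(7, 197/8)
obs 4: x=4 → posterior Inverse-Gamma(15/2, 341/8)
obs 5: x=-2 → posterior Inverse-Gamma(8, 341/8)
obs 6: x=2 → posterior Inverse-Gamma(17/2, 405/8)
obs 7: x=0 → posterior Inverse-Gamma(9, 421/8)
obs 8: x=8 → posterior Inverse-Gamma(19/2, 821/8)
obs 9: x=1/2 → posterior Inverse-Gamma(10, 423/4)
obs 10: x=-1 → posterior Inverse-Gamma(21/2, 425/4)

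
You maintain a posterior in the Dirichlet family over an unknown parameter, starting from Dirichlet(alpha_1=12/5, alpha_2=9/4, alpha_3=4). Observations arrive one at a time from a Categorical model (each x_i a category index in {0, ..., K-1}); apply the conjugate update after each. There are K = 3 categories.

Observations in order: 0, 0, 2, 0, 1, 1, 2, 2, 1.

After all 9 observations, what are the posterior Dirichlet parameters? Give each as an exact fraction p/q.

alpha_1=27/5, alpha_2=21/4, alpha_3=7

obs 1: x=0 → posterior Dirichlet(17/5, 9/4, 4)
obs 2: x=0 → posterior Dirichlet(22/5, 9/4, 4)
obs 3: x=2 → posterior Dirichlet(22/5, 9/4, 5)
obs 4: x=0 → posterior Dirichlet(27/5, 9/4, 5)
obs 5: x=1 → posterior Dirichlet(27/5, 13/4, 5)
obs 6: x=1 → posterior Dirichlet(27/5, 17/4, 5)
obs 7: x=2 → posterior Dirichlet(27/5, 17/4, 6)
obs 8: x=2 → posterior Dirichlet(27/5, 17/4, 7)
obs 9: x=1 → posterior Dirichlet(27/5, 21/4, 7)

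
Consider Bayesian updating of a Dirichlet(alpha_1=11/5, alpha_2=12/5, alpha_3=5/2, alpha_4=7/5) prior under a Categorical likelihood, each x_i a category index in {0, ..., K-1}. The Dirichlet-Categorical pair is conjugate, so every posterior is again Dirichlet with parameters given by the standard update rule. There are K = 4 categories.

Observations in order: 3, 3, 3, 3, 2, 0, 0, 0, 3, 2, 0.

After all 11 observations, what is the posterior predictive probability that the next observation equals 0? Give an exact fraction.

62/195

obs 1: x=3 → posterior Dirichlet(11/5, 12/5, 5/2, 12/5)
obs 2: x=3 → posterior Dirichlet(11/5, 12/5, 5/2, 17/5)
obs 3: x=3 → posterior Dirichlet(11/5, 12/5, 5/2, 22/5)
obs 4: x=3 → posterior Dirichlet(11/5, 12/5, 5/2, 27/5)
obs 5: x=2 → posterior Dirichlet(11/5, 12/5, 7/2, 27/5)
obs 6: x=0 → posterior Dirichlet(16/5, 12/5, 7/2, 27/5)
obs 7: x=0 → posterior Dirichlet(21/5, 12/5, 7/2, 27/5)
obs 8: x=0 → posterior Dirichlet(26/5, 12/5, 7/2, 27/5)
obs 9: x=3 → posterior Dirichlet(26/5, 12/5, 7/2, 32/5)
obs 10: x=2 → posterior Dirichlet(26/5, 12/5, 9/2, 32/5)
obs 11: x=0 → posterior Dirichlet(31/5, 12/5, 9/2, 32/5)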